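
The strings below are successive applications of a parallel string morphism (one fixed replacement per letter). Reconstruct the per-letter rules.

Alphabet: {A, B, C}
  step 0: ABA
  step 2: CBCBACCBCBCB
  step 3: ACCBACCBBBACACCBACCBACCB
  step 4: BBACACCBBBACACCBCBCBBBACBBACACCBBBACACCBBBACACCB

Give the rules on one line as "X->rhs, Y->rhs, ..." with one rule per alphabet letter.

A->BB, B->CB, C->AC

  step 3 ⇒ step 4: ACCBACCBBBACACCBACCBACCB ⇒ BB·AC·AC·CB·BB·AC·AC·CB·CB·CB·BB·AC·BB·AC·AC·CB·BB·AC·AC·CB·BB·AC·AC·CB
    A ↦ BB
    B ↦ CB
    C ↦ AC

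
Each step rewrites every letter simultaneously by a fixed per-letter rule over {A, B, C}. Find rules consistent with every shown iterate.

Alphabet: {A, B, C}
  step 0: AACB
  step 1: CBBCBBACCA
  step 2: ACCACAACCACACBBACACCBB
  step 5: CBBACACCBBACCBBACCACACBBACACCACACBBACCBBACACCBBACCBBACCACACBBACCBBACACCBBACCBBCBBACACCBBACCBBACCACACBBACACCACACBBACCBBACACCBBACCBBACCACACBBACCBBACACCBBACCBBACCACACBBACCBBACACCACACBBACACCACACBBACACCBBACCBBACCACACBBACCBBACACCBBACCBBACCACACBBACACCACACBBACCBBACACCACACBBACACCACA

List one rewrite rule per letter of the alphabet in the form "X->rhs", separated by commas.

A->CBB, B->CA, C->AC

  step 1 ⇒ step 2: CBBCBBACCA ⇒ AC·CA·CA·AC·CA·CA·CBB·AC·AC·CBB
    A ↦ CBB
    B ↦ CA
    C ↦ AC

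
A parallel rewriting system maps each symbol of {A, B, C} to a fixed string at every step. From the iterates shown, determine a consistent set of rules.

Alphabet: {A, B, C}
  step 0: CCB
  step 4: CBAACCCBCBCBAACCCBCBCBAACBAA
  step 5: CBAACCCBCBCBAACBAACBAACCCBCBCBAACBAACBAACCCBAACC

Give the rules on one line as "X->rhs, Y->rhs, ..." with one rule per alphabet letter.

  step 4 ⇒ step 5: CBAACCCBCBCBAACCCBCBCBAACBAA ⇒ CB·AA·C·C·CB·CB·CB·AA·CB·AA·CB·AA·C·C·CB·CB·CB·AA·CB·AA·CB·AA·C·C·CB·AA·C·C
    A ↦ C
    B ↦ AA
    C ↦ CB

A->C, B->AA, C->CB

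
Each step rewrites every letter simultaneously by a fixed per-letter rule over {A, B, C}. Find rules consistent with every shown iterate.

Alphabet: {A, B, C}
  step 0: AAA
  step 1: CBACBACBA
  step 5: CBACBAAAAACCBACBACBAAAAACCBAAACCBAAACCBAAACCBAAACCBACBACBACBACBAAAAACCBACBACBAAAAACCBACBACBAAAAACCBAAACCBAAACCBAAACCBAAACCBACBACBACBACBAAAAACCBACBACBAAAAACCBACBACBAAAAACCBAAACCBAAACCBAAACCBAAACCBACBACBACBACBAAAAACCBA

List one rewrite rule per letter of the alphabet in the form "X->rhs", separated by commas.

  step 0 ⇒ step 1: AAA ⇒ CBA·CBA·CBA
    A ↦ CBA
    B ↦ C  (constrained at step 1)
    C ↦ AA  (constrained at step 1)

A->CBA, B->C, C->AA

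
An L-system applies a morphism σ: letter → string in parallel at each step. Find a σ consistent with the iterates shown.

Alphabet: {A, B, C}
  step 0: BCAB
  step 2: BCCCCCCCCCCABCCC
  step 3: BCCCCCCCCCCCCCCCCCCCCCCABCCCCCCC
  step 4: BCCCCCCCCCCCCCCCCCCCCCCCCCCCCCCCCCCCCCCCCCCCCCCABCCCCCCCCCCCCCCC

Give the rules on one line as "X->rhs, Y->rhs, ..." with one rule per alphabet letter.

A->CA, B->BC, C->CC

  step 3 ⇒ step 4: BCCCCCCCCCCCCCCCCCCCCCCABCCCCCCC ⇒ BC·CC·CC·CC·CC·CC·CC·CC·CC·CC·CC·CC·CC·CC·CC·CC·CC·CC·CC·CC·CC·CC·CC·CA·BC·CC·CC·CC·CC·CC·CC·CC
    A ↦ CA
    B ↦ BC
    C ↦ CC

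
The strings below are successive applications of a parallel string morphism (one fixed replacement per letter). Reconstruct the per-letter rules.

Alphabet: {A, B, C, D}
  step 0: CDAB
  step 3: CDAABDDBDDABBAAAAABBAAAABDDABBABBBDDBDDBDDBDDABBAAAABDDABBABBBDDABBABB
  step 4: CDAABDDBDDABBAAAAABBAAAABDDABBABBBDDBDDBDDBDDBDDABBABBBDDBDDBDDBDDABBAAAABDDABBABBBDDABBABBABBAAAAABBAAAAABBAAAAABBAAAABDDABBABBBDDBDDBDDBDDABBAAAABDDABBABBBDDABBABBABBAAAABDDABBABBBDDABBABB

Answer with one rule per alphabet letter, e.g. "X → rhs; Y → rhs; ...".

  step 3 ⇒ step 4: CDAABDDBDDABBAAAAABBAAAABDDABBABBBDDBDDBDDBDDABBAAAABDDABBABBBDDABBABB ⇒ CD·AA·BDD·BDD·ABB·AA·AA·ABB·AA·AA·BDD·ABB·ABB·BDD·BDD·BDD·BDD·BDD·ABB·ABB·BDD·BDD·BDD·BDD·ABB·AA·AA·BDD·ABB·ABB·BDD·ABB·ABB·ABB·AA·AA·ABB·AA·AA·ABB·AA·AA·ABB·AA·AA·BDD·ABB·ABB·BDD·BDD·BDD·BDD·ABB·AA·AA·BDD·ABB·ABB·BDD·ABB·ABB·ABB·AA·AA·BDD·ABB·ABB·BDD·ABB·ABB
    A ↦ BDD
    B ↦ ABB
    C ↦ CD
    D ↦ AA

A->BDD, B->ABB, C->CD, D->AA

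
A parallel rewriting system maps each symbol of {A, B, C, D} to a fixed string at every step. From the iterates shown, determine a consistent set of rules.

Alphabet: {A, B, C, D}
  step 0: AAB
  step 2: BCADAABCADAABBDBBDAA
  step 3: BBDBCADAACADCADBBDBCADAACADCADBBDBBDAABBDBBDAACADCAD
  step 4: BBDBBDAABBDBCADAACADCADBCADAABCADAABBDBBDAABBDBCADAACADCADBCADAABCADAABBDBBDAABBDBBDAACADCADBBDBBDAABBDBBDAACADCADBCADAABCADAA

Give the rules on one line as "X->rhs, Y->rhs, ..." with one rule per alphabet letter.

  step 3 ⇒ step 4: BBDBCADAACADCADBBDBCADAACADCADBBDBBDAABBDBBDAACADCAD ⇒ BBD·BBD·AA·BBD·B·CAD·AA·CAD·CAD·B·CAD·AA·B·CAD·AA·BBD·BBD·AA·BBD·B·CAD·AA·CAD·CAD·B·CAD·AA·B·CAD·AA·BBD·BBD·AA·BBD·BBD·AA·CAD·CAD·BBD·BBD·AA·BBD·BBD·AA·CAD·CAD·B·CAD·AA·B·CAD·AA
    A ↦ CAD
    B ↦ BBD
    C ↦ B
    D ↦ AA

A->CAD, B->BBD, C->B, D->AA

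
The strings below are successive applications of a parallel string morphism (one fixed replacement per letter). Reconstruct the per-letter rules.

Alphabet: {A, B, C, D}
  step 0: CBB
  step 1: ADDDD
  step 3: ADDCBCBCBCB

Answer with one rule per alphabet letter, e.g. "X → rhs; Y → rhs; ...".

  step 0 ⇒ step 1: CBB ⇒ A·DD·DD
    B ↦ DD
    C ↦ A
    A ↦ CB  (constrained at step 1)
    D ↦ A  (constrained at step 1)

A->CB, B->DD, C->A, D->A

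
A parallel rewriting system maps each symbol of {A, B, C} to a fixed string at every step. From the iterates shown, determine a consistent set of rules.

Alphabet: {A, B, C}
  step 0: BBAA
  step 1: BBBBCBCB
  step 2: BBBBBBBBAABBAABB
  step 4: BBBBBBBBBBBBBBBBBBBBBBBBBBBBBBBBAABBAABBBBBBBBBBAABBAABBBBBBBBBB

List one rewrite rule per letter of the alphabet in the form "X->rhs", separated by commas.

  step 1 ⇒ step 2: BBBBCBCB ⇒ BB·BB·BB·BB·AA·BB·AA·BB
    B ↦ BB
    C ↦ AA
  step 0 ⇒ step 1: BBAA ⇒ BB·BB·CB·CB
    A ↦ CB

A->CB, B->BB, C->AA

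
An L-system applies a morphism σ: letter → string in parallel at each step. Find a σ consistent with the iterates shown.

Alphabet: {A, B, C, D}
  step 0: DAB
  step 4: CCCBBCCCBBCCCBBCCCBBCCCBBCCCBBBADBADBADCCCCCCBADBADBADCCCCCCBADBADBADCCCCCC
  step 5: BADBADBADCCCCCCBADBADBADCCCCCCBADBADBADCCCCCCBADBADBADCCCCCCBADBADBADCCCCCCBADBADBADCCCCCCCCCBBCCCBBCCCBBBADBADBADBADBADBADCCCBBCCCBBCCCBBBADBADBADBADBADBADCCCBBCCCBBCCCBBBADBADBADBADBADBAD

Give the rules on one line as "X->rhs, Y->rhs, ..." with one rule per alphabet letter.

  step 4 ⇒ step 5: CCCBBCCCBBCCCBBCCCBBCCCBBCCCBBBADBADBADCCCCCCBADBADBADCCCCCCBADBADBADCCCCCC ⇒ BAD·BAD·BAD·CCC·CCC·BAD·BAD·BAD·CCC·CCC·BAD·BAD·BAD·CCC·CCC·BAD·BAD·BAD·CCC·CCC·BAD·BAD·BAD·CCC·CCC·BAD·BAD·BAD·CCC·CCC·CCC·B·B·CCC·B·B·CCC·B·B·BAD·BAD·BAD·BAD·BAD·BAD·CCC·B·B·CCC·B·B·CCC·B·B·BAD·BAD·BAD·BAD·BAD·BAD·CCC·B·B·CCC·B·B·CCC·B·B·BAD·BAD·BAD·BAD·BAD·BAD
    A ↦ B
    B ↦ CCC
    C ↦ BAD
    D ↦ B

A->B, B->CCC, C->BAD, D->B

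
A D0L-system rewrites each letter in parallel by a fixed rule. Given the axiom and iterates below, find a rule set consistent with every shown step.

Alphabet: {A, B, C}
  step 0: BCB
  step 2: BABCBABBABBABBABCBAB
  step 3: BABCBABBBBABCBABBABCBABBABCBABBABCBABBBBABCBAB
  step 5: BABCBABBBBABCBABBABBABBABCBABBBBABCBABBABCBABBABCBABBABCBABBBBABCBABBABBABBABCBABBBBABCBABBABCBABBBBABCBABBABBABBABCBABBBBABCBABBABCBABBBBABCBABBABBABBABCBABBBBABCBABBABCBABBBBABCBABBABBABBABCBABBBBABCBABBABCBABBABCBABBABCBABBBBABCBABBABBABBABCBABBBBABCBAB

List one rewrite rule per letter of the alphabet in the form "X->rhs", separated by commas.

A->C, B->BAB, C->BB

  step 2 ⇒ step 3: BABCBABBABBABBABCBAB ⇒ BAB·C·BAB·BB·BAB·C·BAB·BAB·C·BAB·BAB·C·BAB·BAB·C·BAB·BB·BAB·C·BAB
    A ↦ C
    B ↦ BAB
    C ↦ BB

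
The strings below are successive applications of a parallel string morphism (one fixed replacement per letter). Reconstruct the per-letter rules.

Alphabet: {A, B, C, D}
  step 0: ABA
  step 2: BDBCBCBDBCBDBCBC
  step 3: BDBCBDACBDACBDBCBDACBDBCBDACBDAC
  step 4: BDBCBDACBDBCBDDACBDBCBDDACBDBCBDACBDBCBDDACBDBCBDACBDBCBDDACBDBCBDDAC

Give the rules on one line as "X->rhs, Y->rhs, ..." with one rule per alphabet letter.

A->BDD, B->BD, C->AC, D->BC

  step 3 ⇒ step 4: BDBCBDACBDACBDBCBDACBDBCBDACBDAC ⇒ BD·BC·BD·AC·BD·BC·BDD·AC·BD·BC·BDD·AC·BD·BC·BD·AC·BD·BC·BDD·AC·BD·BC·BD·AC·BD·BC·BDD·AC·BD·BC·BDD·AC
    A ↦ BDD
    B ↦ BD
    C ↦ AC
    D ↦ BC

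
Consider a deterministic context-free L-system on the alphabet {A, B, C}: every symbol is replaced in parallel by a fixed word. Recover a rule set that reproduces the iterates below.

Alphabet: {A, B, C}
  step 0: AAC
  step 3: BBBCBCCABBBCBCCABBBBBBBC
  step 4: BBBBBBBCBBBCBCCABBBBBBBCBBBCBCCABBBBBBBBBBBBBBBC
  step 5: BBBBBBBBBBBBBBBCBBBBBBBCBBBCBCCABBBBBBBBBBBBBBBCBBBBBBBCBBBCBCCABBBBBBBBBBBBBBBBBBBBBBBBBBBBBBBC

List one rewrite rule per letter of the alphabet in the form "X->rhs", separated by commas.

  step 4 ⇒ step 5: BBBBBBBCBBBCBCCABBBBBBBCBBBCBCCABBBBBBBBBBBBBBBC ⇒ BB·BB·BB·BB·BB·BB·BB·BC·BB·BB·BB·BC·BB·BC·BC·CA·BB·BB·BB·BB·BB·BB·BB·BC·BB·BB·BB·BC·BB·BC·BC·CA·BB·BB·BB·BB·BB·BB·BB·BB·BB·BB·BB·BB·BB·BB·BB·BC
    A ↦ CA
    B ↦ BB
    C ↦ BC

A->CA, B->BB, C->BC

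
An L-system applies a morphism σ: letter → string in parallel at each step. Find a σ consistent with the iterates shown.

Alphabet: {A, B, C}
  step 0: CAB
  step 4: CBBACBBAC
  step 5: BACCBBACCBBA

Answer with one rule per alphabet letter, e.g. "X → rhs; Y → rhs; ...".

  step 4 ⇒ step 5: CBBACBBAC ⇒ BA·C·C·B·BA·C·C·B·BA
    A ↦ B
    B ↦ C
    C ↦ BA

A->B, B->C, C->BA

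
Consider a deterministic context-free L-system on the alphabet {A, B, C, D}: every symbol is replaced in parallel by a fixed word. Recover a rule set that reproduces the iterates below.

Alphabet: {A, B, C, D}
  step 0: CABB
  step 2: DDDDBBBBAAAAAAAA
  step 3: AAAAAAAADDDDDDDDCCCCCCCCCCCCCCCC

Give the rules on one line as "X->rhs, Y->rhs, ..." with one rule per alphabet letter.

  step 2 ⇒ step 3: DDDDBBBBAAAAAAAA ⇒ AA·AA·AA·AA·DD·DD·DD·DD·CC·CC·CC·CC·CC·CC·CC·CC
    A ↦ CC
    B ↦ DD
    D ↦ AA
    C ↦ BB  (constrained at step 0)

A->CC, B->DD, C->BB, D->AA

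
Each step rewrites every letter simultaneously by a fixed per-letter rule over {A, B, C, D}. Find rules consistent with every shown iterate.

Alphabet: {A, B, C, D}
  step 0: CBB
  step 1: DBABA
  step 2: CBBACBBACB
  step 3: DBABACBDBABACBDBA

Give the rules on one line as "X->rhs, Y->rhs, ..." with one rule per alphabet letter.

  step 2 ⇒ step 3: CBBACBBACB ⇒ D·BA·BA·CB·D·BA·BA·CB·D·BA
    A ↦ CB
    B ↦ BA
    C ↦ D
  step 1 ⇒ step 2: DBABA ⇒ CB·BA·CB·BA·CB
    D ↦ CB

A->CB, B->BA, C->D, D->CB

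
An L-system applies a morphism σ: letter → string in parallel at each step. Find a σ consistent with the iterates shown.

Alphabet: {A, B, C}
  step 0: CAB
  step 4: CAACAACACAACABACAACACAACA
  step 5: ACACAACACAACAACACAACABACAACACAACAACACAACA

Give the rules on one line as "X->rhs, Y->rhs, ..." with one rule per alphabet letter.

  step 4 ⇒ step 5: CAACAACACAACABACAACACAACA ⇒ A·CA·CA·A·CA·CA·A·CA·A·CA·CA·A·CA·BA·CA·A·CA·CA·A·CA·A·CA·CA·A·CA
    A ↦ CA
    B ↦ BA
    C ↦ A

A->CA, B->BA, C->A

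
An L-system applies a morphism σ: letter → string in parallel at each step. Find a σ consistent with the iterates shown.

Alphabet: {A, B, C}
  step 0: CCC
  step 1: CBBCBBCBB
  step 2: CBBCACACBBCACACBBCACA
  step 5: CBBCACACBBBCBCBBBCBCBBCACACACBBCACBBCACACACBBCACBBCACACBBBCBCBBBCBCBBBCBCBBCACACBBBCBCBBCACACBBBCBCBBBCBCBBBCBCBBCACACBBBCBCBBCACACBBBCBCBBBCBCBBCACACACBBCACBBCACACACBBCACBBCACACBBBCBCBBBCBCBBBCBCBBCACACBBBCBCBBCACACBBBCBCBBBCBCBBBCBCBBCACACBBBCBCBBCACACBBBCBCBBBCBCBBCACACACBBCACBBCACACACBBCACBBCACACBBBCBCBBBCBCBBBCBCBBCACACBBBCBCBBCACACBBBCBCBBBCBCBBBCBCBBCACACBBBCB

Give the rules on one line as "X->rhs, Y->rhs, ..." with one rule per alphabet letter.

  step 1 ⇒ step 2: CBBCBBCBB ⇒ CBB·CA·CA·CBB·CA·CA·CBB·CA·CA
    B ↦ CA
    C ↦ CBB
    A ↦ BCB  (constrained at step 2)

A->BCB, B->CA, C->CBB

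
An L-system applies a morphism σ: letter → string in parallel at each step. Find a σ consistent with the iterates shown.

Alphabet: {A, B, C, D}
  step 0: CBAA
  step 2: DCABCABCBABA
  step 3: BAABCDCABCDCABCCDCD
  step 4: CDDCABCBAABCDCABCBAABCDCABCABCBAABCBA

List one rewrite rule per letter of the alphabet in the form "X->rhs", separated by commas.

  step 3 ⇒ step 4: BAABCDCABCDCABCCDCD ⇒ C·D·D·C·ABC·BA·ABC·D·C·ABC·BA·ABC·D·C·ABC·ABC·BA·ABC·BA
    A ↦ D
    B ↦ C
    C ↦ ABC
    D ↦ BA

A->D, B->C, C->ABC, D->BA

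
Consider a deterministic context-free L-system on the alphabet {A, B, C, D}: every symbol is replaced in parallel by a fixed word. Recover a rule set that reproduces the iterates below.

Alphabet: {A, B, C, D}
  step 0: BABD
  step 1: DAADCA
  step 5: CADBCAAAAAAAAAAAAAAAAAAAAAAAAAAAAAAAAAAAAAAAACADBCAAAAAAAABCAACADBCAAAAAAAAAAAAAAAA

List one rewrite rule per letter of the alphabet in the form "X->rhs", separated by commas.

  step 0 ⇒ step 1: BABD ⇒ D·AA·D·CA
    A ↦ AA
    B ↦ D
    D ↦ CA
    C ↦ BC  (constrained at step 1)

A->AA, B->D, C->BC, D->CA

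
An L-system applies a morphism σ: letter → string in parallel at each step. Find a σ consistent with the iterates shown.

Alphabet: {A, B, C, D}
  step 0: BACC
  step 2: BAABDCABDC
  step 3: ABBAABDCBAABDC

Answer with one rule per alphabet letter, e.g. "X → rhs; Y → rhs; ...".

  step 2 ⇒ step 3: BAABDCABDC ⇒ A·B·B·A·AB·DC·B·A·AB·DC
    A ↦ B
    B ↦ A
    C ↦ DC
    D ↦ AB

A->B, B->A, C->DC, D->AB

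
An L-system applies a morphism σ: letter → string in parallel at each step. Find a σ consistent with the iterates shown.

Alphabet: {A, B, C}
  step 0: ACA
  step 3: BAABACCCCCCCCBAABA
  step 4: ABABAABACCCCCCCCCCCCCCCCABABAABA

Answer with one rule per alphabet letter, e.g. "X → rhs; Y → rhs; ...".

A->BA, B->A, C->CC

  step 3 ⇒ step 4: BAABACCCCCCCCBAABA ⇒ A·BA·BA·A·BA·CC·CC·CC·CC·CC·CC·CC·CC·A·BA·BA·A·BA
    A ↦ BA
    B ↦ A
    C ↦ CC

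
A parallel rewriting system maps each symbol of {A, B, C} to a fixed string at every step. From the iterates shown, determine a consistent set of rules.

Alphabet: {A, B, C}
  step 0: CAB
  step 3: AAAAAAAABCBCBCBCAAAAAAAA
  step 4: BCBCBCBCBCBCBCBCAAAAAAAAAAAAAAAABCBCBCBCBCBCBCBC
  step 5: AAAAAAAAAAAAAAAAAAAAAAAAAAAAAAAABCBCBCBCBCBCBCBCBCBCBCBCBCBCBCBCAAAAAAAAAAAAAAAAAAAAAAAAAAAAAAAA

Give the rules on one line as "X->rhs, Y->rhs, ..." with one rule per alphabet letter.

  step 4 ⇒ step 5: BCBCBCBCBCBCBCBCAAAAAAAAAAAAAAAABCBCBCBCBCBCBCBC ⇒ AA·AA·AA·AA·AA·AA·AA·AA·AA·AA·AA·AA·AA·AA·AA·AA·BC·BC·BC·BC·BC·BC·BC·BC·BC·BC·BC·BC·BC·BC·BC·BC·AA·AA·AA·AA·AA·AA·AA·AA·AA·AA·AA·AA·AA·AA·AA·AA
    A ↦ BC
    B ↦ AA
    C ↦ AA

A->BC, B->AA, C->AA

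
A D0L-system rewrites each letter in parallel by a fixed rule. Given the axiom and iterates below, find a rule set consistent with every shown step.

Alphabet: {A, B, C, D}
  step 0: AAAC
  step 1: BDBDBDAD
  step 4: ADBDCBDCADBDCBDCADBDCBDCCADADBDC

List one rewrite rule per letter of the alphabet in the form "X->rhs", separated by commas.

  step 0 ⇒ step 1: AAAC ⇒ BD·BD·BD·AD
    A ↦ BD
    C ↦ AD
    B ↦ DC  (constrained at step 1)
    D ↦ C  (constrained at step 1)

A->BD, B->DC, C->AD, D->C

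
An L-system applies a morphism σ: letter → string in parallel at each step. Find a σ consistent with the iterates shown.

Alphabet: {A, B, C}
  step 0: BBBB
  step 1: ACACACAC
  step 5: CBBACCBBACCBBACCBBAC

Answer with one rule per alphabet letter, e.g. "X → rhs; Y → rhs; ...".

  step 0 ⇒ step 1: BBBB ⇒ AC·AC·AC·AC
    B ↦ AC
    A ↦ C  (constrained at step 1)
    C ↦ B  (constrained at step 1)

A->C, B->AC, C->B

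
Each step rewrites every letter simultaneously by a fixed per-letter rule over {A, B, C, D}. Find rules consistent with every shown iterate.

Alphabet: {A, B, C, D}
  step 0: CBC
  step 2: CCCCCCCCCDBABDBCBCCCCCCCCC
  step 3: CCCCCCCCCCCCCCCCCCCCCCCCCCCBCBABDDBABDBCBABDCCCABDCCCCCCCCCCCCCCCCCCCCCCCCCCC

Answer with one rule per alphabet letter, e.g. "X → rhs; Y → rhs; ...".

  step 2 ⇒ step 3: CCCCCCCCCDBABDBCBCCCCCCCCC ⇒ CCC·CCC·CCC·CCC·CCC·CCC·CCC·CCC·CCC·BCB·ABD·DB·ABD·BCB·ABD·CCC·ABD·CCC·CCC·CCC·CCC·CCC·CCC·CCC·CCC·CCC
    A ↦ DB
    B ↦ ABD
    C ↦ CCC
    D ↦ BCB

A->DB, B->ABD, C->CCC, D->BCB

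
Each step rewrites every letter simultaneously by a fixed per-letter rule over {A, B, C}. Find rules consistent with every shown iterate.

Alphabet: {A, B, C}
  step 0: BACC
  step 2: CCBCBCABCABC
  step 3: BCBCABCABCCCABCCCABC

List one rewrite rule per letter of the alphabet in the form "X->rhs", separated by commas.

  step 2 ⇒ step 3: CCBCBCABCABC ⇒ BC·BC·A·BC·A·BC·CC·A·BC·CC·A·BC
    A ↦ CC
    B ↦ A
    C ↦ BC

A->CC, B->A, C->BC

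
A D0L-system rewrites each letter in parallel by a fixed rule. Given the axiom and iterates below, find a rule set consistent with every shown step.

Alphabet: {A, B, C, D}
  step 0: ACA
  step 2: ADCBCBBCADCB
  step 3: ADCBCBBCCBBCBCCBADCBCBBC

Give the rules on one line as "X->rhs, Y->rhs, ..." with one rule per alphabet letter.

A->AD, B->BC, C->CB, D->CB

  step 2 ⇒ step 3: ADCBCBBCADCB ⇒ AD·CB·CB·BC·CB·BC·BC·CB·AD·CB·CB·BC
    A ↦ AD
    B ↦ BC
    C ↦ CB
    D ↦ CB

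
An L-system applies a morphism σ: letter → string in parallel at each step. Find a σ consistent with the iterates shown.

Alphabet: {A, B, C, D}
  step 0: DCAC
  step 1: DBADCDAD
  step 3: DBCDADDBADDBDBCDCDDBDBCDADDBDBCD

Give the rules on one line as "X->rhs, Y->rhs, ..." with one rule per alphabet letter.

  step 0 ⇒ step 1: DCAC ⇒ DB·AD·CD·AD
    A ↦ CD
    C ↦ AD
    D ↦ DB
    B ↦ CD  (constrained at step 1)

A->CD, B->CD, C->AD, D->DB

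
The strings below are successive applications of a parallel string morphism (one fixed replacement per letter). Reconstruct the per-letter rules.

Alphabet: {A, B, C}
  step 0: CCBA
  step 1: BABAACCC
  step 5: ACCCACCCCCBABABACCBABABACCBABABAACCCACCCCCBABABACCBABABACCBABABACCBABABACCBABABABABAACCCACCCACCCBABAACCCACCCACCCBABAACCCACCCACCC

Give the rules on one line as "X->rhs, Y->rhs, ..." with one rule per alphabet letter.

  step 0 ⇒ step 1: CCBA ⇒ BA·BA·AC·CC
    A ↦ CC
    B ↦ AC
    C ↦ BA

A->CC, B->AC, C->BA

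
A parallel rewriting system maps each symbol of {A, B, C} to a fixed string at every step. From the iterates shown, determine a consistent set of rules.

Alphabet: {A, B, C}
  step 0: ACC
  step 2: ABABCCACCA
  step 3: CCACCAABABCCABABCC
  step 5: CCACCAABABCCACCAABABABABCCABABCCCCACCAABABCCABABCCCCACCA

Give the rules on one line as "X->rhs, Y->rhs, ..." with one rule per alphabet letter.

  step 2 ⇒ step 3: ABABCCACCA ⇒ CC·A·CC·A·AB·AB·CC·AB·AB·CC
    A ↦ CC
    B ↦ A
    C ↦ AB

A->CC, B->A, C->AB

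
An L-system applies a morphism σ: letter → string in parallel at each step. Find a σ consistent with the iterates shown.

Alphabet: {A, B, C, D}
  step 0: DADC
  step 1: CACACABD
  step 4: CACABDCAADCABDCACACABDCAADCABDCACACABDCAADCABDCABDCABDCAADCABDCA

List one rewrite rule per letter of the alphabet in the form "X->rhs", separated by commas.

A->CA, B->AD, C->BD, D->CA

  step 0 ⇒ step 1: DADC ⇒ CA·CA·CA·BD
    A ↦ CA
    C ↦ BD
    D ↦ CA
    B ↦ AD  (constrained at step 1)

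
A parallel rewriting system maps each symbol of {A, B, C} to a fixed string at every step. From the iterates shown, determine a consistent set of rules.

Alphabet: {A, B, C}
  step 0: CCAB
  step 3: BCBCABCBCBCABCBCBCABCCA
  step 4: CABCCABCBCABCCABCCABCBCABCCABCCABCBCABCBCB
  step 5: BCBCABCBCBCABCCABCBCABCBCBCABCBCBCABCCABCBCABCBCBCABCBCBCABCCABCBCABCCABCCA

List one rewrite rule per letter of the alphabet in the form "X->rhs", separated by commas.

A->B, B->CA, C->BC

  step 4 ⇒ step 5: CABCCABCBCABCCABCCABCBCABCCABCCABCBCABCBCB ⇒ BC·B·CA·BC·BC·B·CA·BC·CA·BC·B·CA·BC·BC·B·CA·BC·BC·B·CA·BC·CA·BC·B·CA·BC·BC·B·CA·BC·BC·B·CA·BC·CA·BC·B·CA·BC·CA·BC·CA
    A ↦ B
    B ↦ CA
    C ↦ BC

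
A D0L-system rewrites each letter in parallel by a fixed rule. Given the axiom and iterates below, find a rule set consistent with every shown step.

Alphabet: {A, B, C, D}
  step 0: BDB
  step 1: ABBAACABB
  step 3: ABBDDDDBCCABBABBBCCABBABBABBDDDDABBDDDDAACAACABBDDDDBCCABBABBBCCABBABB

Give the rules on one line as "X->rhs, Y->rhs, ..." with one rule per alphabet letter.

A->BCC, B->ABB, C->DD, D->AAC

  step 0 ⇒ step 1: BDB ⇒ ABB·AAC·ABB
    B ↦ ABB
    D ↦ AAC
    A ↦ BCC  (constrained at step 1)
    C ↦ DD  (constrained at step 1)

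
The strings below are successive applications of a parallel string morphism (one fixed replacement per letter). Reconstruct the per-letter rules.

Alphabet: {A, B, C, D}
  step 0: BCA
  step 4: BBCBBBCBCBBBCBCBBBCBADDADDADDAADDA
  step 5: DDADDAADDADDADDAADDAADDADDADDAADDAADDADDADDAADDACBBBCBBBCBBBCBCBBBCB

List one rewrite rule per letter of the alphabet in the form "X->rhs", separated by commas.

  step 4 ⇒ step 5: BBCBBBCBCBBBCBCBBBCBADDADDADDAADDA ⇒ DDA·DDA·A·DDA·DDA·DDA·A·DDA·A·DDA·DDA·DDA·A·DDA·A·DDA·DDA·DDA·A·DDA·CB·B·B·CB·B·B·CB·B·B·CB·CB·B·B·CB
    A ↦ CB
    B ↦ DDA
    C ↦ A
    D ↦ B

A->CB, B->DDA, C->A, D->B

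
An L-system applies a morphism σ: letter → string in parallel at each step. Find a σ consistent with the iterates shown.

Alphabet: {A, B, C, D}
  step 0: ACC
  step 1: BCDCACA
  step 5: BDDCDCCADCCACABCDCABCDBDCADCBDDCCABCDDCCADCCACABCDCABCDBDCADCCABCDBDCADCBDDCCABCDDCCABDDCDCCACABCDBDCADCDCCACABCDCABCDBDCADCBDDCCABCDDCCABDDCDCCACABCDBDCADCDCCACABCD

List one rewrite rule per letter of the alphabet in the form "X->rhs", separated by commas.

A->BCD, B->BD, C->CA, D->DC

  step 0 ⇒ step 1: ACC ⇒ BCD·CA·CA
    A ↦ BCD
    C ↦ CA
    B ↦ BD  (constrained at step 1)
    D ↦ DC  (constrained at step 1)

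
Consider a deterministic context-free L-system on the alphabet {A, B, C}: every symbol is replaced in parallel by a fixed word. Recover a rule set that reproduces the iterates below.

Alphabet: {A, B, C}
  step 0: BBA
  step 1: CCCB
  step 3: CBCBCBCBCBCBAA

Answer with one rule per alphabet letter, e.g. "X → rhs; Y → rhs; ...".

A->CB, B->C, C->AA

  step 0 ⇒ step 1: BBA ⇒ C·C·CB
    A ↦ CB
    B ↦ C
    C ↦ AA  (constrained at step 1)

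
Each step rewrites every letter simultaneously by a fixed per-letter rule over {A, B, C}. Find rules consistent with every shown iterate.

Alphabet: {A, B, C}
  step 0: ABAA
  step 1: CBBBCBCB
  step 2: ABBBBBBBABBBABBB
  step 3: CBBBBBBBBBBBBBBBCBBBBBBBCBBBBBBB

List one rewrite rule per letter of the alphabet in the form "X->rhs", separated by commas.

A->CB, B->BB, C->AB

  step 2 ⇒ step 3: ABBBBBBBABBBABBB ⇒ CB·BB·BB·BB·BB·BB·BB·BB·CB·BB·BB·BB·CB·BB·BB·BB
    A ↦ CB
    B ↦ BB
  step 1 ⇒ step 2: CBBBCBCB ⇒ AB·BB·BB·BB·AB·BB·AB·BB
    C ↦ AB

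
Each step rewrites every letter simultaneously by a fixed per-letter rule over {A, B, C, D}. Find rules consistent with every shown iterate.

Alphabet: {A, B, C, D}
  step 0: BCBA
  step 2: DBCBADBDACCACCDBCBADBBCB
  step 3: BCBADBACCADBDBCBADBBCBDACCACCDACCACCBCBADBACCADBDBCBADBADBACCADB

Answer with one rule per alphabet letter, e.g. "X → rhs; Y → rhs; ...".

A->D, B->ADB, C->ACC, D->BCB

  step 2 ⇒ step 3: DBCBADBDACCACCDBCBADBBCB ⇒ BCB·ADB·ACC·ADB·D·BCB·ADB·BCB·D·ACC·ACC·D·ACC·ACC·BCB·ADB·ACC·ADB·D·BCB·ADB·ADB·ACC·ADB
    A ↦ D
    B ↦ ADB
    C ↦ ACC
    D ↦ BCB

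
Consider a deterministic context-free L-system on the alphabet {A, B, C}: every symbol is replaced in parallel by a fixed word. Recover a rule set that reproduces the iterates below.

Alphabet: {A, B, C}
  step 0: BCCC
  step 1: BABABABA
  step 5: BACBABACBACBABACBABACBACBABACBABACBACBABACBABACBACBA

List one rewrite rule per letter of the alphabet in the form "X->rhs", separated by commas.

A->C, B->BA, C->BA

  step 0 ⇒ step 1: BCCC ⇒ BA·BA·BA·BA
    B ↦ BA
    C ↦ BA
    A ↦ C  (constrained at step 1)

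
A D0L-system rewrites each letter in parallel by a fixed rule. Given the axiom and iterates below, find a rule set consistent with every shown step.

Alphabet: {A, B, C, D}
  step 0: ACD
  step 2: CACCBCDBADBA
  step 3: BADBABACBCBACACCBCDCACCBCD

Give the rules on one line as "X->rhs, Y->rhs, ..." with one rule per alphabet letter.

  step 2 ⇒ step 3: CACCBCDBADBA ⇒ BA·D·BA·BA·CBC·BA·CAC·CBC·D·CAC·CBC·D
    A ↦ D
    B ↦ CBC
    C ↦ BA
    D ↦ CAC

A->D, B->CBC, C->BA, D->CAC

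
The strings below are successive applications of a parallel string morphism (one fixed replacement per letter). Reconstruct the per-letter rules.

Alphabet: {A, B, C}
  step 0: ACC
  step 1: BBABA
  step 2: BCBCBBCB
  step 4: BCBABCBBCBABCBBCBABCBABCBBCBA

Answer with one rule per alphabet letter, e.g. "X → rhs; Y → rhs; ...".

A->B, B->BC, C->BA

  step 1 ⇒ step 2: BBABA ⇒ BC·BC·B·BC·B
    A ↦ B
    B ↦ BC
  step 0 ⇒ step 1: ACC ⇒ B·BA·BA
    C ↦ BA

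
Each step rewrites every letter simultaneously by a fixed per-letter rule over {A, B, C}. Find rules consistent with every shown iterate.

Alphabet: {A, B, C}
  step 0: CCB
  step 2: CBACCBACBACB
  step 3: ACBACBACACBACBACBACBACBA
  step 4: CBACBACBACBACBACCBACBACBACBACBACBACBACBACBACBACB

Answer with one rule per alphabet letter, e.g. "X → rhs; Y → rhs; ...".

  step 3 ⇒ step 4: ACBACBACACBACBACBACBACBA ⇒ CB·AC·BA·CB·AC·BA·CB·AC·CB·AC·BA·CB·AC·BA·CB·AC·BA·CB·AC·BA·CB·AC·BA·CB
    A ↦ CB
    B ↦ BA
    C ↦ AC

A->CB, B->BA, C->AC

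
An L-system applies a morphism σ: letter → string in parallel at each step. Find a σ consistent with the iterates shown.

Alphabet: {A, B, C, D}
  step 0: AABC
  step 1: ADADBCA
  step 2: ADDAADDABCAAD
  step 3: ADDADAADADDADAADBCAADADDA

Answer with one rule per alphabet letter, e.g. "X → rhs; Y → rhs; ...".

A->AD, B->BC, C->A, D->DA

  step 2 ⇒ step 3: ADDAADDABCAAD ⇒ AD·DA·DA·AD·AD·DA·DA·AD·BC·A·AD·AD·DA
    A ↦ AD
    B ↦ BC
    C ↦ A
    D ↦ DA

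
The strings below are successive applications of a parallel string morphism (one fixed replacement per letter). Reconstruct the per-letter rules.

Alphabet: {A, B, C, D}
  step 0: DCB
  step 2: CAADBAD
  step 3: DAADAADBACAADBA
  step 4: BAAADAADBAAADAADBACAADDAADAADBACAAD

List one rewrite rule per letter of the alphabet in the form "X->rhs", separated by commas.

A->AAD, B->C, C->D, D->BA

  step 3 ⇒ step 4: DAADAADBACAADBA ⇒ BA·AAD·AAD·BA·AAD·AAD·BA·C·AAD·D·AAD·AAD·BA·C·AAD
    A ↦ AAD
    B ↦ C
    C ↦ D
    D ↦ BA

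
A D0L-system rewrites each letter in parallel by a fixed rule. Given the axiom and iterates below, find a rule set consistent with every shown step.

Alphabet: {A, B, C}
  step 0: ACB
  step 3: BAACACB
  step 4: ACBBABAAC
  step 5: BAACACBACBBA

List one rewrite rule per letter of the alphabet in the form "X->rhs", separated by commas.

A->B, B->AC, C->A

  step 4 ⇒ step 5: ACBBABAAC ⇒ B·A·AC·AC·B·AC·B·B·A
    A ↦ B
    B ↦ AC
    C ↦ A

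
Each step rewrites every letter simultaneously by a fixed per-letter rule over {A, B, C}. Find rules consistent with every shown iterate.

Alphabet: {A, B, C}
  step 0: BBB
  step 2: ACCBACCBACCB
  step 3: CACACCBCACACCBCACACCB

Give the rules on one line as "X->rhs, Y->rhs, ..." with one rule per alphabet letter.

  step 2 ⇒ step 3: ACCBACCBACCB ⇒ C·AC·AC·CB·C·AC·AC·CB·C·AC·AC·CB
    A ↦ C
    B ↦ CB
    C ↦ AC

A->C, B->CB, C->AC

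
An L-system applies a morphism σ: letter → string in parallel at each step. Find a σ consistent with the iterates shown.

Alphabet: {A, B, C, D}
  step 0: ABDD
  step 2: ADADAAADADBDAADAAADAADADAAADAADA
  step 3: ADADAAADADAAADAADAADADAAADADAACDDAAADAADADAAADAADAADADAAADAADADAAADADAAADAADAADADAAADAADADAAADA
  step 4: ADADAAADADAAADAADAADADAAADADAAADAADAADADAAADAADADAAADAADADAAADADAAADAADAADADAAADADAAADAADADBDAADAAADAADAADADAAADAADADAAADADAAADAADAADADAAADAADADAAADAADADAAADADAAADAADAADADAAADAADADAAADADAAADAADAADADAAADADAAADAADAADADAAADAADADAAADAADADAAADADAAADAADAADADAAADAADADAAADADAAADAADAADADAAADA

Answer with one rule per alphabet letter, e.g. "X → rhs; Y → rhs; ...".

  step 3 ⇒ step 4: ADADAAADADAAADAADAADADAAADADAACDDAAADAADADAAADAADAADADAAADAADADAAADADAAADAADAADADAAADAADADAAADA ⇒ ADA·DAA·ADA·DAA·ADA·ADA·ADA·DAA·ADA·DAA·ADA·ADA·ADA·DAA·ADA·ADA·DAA·ADA·ADA·DAA·ADA·DAA·ADA·ADA·ADA·DAA·ADA·DAA·ADA·ADA·DB·DAA·DAA·ADA·ADA·ADA·DAA·ADA·ADA·DAA·ADA·DAA·ADA·ADA·ADA·DAA·ADA·ADA·DAA·ADA·ADA·DAA·ADA·DAA·ADA·ADA·ADA·DAA·ADA·ADA·DAA·ADA·DAA·ADA·ADA·ADA·DAA·ADA·DAA·ADA·ADA·ADA·DAA·ADA·ADA·DAA·ADA·ADA·DAA·ADA·DAA·ADA·ADA·ADA·DAA·ADA·ADA·DAA·ADA·DAA·ADA·ADA·ADA·DAA·ADA
    A ↦ ADA
    C ↦ DB
    D ↦ DAA
  step 2 ⇒ step 3: ADADAAADADBDAADAAADAADADAAADAADA ⇒ ADA·DAA·ADA·DAA·ADA·ADA·ADA·DAA·ADA·DAA·CD·DAA·ADA·ADA·DAA·ADA·ADA·ADA·DAA·ADA·ADA·DAA·ADA·DAA·ADA·ADA·ADA·DAA·ADA·ADA·DAA·ADA
    B ↦ CD

A->ADA, B->CD, C->DB, D->DAA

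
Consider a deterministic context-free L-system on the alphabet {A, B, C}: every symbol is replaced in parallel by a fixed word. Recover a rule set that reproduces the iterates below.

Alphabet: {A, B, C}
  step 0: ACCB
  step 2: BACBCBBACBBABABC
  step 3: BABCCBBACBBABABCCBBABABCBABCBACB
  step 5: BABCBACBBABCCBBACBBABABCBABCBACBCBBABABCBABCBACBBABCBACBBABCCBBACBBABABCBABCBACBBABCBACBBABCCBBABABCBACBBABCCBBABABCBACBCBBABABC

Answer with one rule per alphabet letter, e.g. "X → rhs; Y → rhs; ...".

A->BC, B->BA, C->CB

  step 2 ⇒ step 3: BACBCBBACBBABABC ⇒ BA·BC·CB·BA·CB·BA·BA·BC·CB·BA·BA·BC·BA·BC·BA·CB
    A ↦ BC
    B ↦ BA
    C ↦ CB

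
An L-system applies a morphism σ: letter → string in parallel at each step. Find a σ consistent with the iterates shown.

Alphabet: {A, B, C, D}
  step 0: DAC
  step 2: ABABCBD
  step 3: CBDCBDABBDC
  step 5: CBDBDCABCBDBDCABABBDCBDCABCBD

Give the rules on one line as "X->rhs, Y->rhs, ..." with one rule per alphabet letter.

A->C, B->BD, C->AB, D->C

  step 2 ⇒ step 3: ABABCBD ⇒ C·BD·C·BD·AB·BD·C
    A ↦ C
    B ↦ BD
    C ↦ AB
    D ↦ C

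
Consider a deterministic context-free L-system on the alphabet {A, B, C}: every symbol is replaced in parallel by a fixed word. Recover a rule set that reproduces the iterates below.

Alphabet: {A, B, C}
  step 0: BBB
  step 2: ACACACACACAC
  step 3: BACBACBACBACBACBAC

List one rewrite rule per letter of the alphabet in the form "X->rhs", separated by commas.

A->B, B->CC, C->AC

  step 2 ⇒ step 3: ACACACACACAC ⇒ B·AC·B·AC·B·AC·B·AC·B·AC·B·AC
    A ↦ B
    C ↦ AC
    B ↦ CC  (constrained at step 0)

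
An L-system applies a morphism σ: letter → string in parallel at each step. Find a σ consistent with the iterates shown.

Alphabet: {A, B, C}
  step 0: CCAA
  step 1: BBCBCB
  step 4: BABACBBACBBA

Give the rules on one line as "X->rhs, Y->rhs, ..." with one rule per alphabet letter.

A->CB, B->A, C->B

  step 0 ⇒ step 1: CCAA ⇒ B·B·CB·CB
    A ↦ CB
    C ↦ B
    B ↦ A  (constrained at step 1)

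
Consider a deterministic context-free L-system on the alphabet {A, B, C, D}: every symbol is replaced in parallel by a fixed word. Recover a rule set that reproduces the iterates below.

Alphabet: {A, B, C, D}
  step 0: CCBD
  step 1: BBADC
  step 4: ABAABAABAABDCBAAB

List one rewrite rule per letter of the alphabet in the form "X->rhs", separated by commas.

A->AB, B->A, C->B, D->DC

  step 0 ⇒ step 1: CCBD ⇒ B·B·A·DC
    B ↦ A
    C ↦ B
    D ↦ DC
    A ↦ AB  (constrained at step 1)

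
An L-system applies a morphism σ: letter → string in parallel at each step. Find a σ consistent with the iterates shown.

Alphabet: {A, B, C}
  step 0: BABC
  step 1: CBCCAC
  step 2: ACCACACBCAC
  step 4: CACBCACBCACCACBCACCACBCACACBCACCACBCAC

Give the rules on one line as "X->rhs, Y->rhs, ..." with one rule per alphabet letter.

A->BC, B->C, C->AC

  step 1 ⇒ step 2: CBCCAC ⇒ AC·C·AC·AC·BC·AC
    A ↦ BC
    B ↦ C
    C ↦ AC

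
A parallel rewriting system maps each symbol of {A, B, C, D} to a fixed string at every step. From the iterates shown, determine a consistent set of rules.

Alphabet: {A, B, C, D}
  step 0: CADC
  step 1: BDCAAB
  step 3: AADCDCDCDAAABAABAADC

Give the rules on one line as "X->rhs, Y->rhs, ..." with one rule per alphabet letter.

  step 0 ⇒ step 1: CADC ⇒ B·DC·AA·B
    A ↦ DC
    C ↦ B
    D ↦ AA
    B ↦ DA  (constrained at step 1)

A->DC, B->DA, C->B, D->AA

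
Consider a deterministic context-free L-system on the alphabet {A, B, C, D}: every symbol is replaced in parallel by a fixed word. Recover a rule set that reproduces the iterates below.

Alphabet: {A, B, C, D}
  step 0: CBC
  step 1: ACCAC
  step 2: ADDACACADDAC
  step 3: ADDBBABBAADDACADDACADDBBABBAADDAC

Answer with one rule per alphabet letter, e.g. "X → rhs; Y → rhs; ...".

A->ADD, B->C, C->AC, D->BBA

  step 2 ⇒ step 3: ADDACACADDAC ⇒ ADD·BBA·BBA·ADD·AC·ADD·AC·ADD·BBA·BBA·ADD·AC
    A ↦ ADD
    C ↦ AC
    D ↦ BBA
  step 0 ⇒ step 1: CBC ⇒ AC·C·AC
    B ↦ C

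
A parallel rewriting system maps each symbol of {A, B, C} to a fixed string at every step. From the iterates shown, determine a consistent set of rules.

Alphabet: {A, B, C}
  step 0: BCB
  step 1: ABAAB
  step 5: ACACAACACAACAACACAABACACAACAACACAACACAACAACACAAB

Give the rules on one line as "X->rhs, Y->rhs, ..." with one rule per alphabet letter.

A->CA, B->AB, C->A

  step 0 ⇒ step 1: BCB ⇒ AB·A·AB
    B ↦ AB
    C ↦ A
    A ↦ CA  (constrained at step 1)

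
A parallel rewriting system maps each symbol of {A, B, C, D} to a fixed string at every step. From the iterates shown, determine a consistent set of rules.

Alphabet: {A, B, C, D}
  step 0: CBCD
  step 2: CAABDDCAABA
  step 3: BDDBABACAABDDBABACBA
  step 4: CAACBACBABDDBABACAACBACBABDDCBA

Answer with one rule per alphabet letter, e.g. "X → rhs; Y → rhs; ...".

A->BA, B->C, C->BDD, D->A

  step 3 ⇒ step 4: BDDBABACAABDDBABACBA ⇒ C·A·A·C·BA·C·BA·BDD·BA·BA·C·A·A·C·BA·C·BA·BDD·C·BA
    A ↦ BA
    B ↦ C
    C ↦ BDD
    D ↦ A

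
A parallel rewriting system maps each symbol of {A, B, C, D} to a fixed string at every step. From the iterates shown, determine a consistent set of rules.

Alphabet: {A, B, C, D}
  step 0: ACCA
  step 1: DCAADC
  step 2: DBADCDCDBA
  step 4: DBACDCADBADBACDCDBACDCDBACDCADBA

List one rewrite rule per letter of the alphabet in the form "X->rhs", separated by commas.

A->DC, B->AC, C->A, D->DB

  step 1 ⇒ step 2: DCAADC ⇒ DB·A·DC·DC·DB·A
    A ↦ DC
    C ↦ A
    D ↦ DB
    B ↦ AC  (constrained at step 2)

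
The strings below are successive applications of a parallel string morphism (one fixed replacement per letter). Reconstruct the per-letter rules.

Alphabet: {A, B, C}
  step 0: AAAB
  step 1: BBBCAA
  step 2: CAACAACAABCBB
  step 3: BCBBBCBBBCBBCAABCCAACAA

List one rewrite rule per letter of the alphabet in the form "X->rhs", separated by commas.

  step 2 ⇒ step 3: CAACAACAABCBB ⇒ BC·B·B·BC·B·B·BC·B·B·CAA·BC·CAA·CAA
    A ↦ B
    B ↦ CAA
    C ↦ BC

A->B, B->CAA, C->BC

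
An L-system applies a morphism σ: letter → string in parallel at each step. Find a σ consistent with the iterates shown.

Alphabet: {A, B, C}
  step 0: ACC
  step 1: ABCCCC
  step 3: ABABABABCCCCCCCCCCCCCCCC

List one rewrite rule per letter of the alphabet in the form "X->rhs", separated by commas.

A->AB, B->AB, C->CC

  step 0 ⇒ step 1: ACC ⇒ AB·CC·CC
    A ↦ AB
    C ↦ CC
    B ↦ AB  (constrained at step 1)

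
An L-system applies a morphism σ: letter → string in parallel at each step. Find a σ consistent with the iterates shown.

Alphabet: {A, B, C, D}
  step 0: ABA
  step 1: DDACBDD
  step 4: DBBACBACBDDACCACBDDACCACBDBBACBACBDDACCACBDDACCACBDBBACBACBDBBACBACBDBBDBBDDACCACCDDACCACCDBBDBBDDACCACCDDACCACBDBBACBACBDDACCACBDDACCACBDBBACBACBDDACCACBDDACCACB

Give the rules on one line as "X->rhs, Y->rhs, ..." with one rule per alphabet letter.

A->DD, B->ACB, C->ACC, D->DBB

  step 0 ⇒ step 1: ABA ⇒ DD·ACB·DD
    A ↦ DD
    B ↦ ACB
    C ↦ ACC  (constrained at step 1)
    D ↦ DBB  (constrained at step 1)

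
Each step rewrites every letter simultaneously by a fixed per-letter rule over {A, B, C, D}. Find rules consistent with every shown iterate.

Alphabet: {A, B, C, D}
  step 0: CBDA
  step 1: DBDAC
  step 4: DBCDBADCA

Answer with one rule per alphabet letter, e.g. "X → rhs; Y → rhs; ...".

A->C, B->D, C->DB, D->A

  step 0 ⇒ step 1: CBDA ⇒ DB·D·A·C
    A ↦ C
    B ↦ D
    C ↦ DB
    D ↦ A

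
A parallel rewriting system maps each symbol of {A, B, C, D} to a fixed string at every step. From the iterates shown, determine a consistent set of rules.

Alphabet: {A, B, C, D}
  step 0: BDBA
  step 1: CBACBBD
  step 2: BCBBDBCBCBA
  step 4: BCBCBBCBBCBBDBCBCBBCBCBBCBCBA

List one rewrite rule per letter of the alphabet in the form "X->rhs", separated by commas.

  step 1 ⇒ step 2: CBACBBD ⇒ B·CB·BD·B·CB·CB·A
    A ↦ BD
    B ↦ CB
    C ↦ B
    D ↦ A

A->BD, B->CB, C->B, D->A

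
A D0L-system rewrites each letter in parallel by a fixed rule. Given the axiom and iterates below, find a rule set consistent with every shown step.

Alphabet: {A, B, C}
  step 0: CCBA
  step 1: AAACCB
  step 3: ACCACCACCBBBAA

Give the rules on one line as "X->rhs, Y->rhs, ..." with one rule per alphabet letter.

  step 0 ⇒ step 1: CCBA ⇒ A·A·ACC·B
    A ↦ B
    B ↦ ACC
    C ↦ A

A->B, B->ACC, C->A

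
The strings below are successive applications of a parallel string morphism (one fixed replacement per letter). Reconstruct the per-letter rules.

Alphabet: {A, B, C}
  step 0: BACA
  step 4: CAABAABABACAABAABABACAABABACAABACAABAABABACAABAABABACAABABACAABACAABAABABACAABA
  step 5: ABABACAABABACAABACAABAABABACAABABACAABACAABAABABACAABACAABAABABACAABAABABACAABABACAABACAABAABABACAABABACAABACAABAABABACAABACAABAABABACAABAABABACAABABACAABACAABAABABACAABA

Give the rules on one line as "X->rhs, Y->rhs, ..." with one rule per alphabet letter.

  step 4 ⇒ step 5: CAABAABABACAABAABABACAABABACAABACAABAABABACAABAABABACAABABACAABACAABAABABACAABA ⇒ A·BA·BA·CAA·BA·BA·CAA·BA·CAA·BA·A·BA·BA·CAA·BA·BA·CAA·BA·CAA·BA·A·BA·BA·CAA·BA·CAA·BA·A·BA·BA·CAA·BA·A·BA·BA·CAA·BA·BA·CAA·BA·CAA·BA·A·BA·BA·CAA·BA·BA·CAA·BA·CAA·BA·A·BA·BA·CAA·BA·CAA·BA·A·BA·BA·CAA·BA·A·BA·BA·CAA·BA·BA·CAA·BA·CAA·BA·A·BA·BA·CAA·BA
    A ↦ BA
    B ↦ CAA
    C ↦ A

A->BA, B->CAA, C->A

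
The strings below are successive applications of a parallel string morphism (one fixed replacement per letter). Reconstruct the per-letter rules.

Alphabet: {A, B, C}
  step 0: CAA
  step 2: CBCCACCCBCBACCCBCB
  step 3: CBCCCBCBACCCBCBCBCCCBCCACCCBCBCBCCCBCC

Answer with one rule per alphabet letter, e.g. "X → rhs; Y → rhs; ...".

A->ACC, B->CC, C->CB

  step 2 ⇒ step 3: CBCCACCCBCBACCCBCB ⇒ CB·CC·CB·CB·ACC·CB·CB·CB·CC·CB·CC·ACC·CB·CB·CB·CC·CB·CC
    A ↦ ACC
    B ↦ CC
    C ↦ CB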